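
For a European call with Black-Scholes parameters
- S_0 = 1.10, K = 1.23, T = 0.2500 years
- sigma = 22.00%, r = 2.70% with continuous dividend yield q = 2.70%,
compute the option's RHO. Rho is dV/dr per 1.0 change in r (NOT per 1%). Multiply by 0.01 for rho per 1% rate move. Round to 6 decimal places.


Answer: Rho = 0.043432

Derivation:
d1 = -0.9604908144; d2 = -1.0704908144
phi(d1) = 0.2515257685; exp(-qT) = 0.9932727301; exp(-rT) = 0.9932727301
N(d2) = 0.1421992207
Rho = K*T*exp(-rT)*N(d2) = 1.2300 * 0.2500 * 0.9932727301 * 0.1421992207 = 0.043432


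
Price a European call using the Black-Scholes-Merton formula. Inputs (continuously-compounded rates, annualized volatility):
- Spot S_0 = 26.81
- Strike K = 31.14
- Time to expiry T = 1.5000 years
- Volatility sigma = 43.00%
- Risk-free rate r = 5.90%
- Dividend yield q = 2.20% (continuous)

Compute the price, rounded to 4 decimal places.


Answer: Price = 4.4604

Derivation:
d1 = (ln(S/K) + (r - q + 0.5*sigma^2) * T) / (sigma * sqrt(T)) = 0.08441585
d2 = d1 - sigma * sqrt(T) = -0.44222445
exp(-rT) = 0.91530311; exp(-qT) = 0.96753856
C = S_0 * exp(-qT) * N(d1) - K * exp(-rT) * N(d2)
N(d1) = 0.53363710; N(d2) = 0.32916340
C = 26.8100 * 0.96753856 * 0.53363710 - 31.1400 * 0.91530311 * 0.32916340 = 4.4604


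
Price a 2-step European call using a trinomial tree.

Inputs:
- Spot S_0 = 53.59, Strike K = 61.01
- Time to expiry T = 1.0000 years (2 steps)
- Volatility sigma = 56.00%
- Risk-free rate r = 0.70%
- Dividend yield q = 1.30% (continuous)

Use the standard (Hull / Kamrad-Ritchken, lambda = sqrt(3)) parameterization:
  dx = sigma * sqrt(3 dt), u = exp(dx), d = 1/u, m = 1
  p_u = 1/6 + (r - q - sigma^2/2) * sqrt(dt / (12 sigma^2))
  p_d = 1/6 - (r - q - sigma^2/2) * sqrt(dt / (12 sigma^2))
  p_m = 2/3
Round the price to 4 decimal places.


dt = T/N = 0.500000; dx = sigma*sqrt(3*dt) = 0.685857
u = exp(dx) = 1.985473; d = 1/u = 0.503658
p_u = 0.107325, p_m = 0.666667, p_d = 0.226008
Discount per step: exp(-r*dt) = 0.996506
Stock lattice S(k, j) with j the centered position index:
  k=0: S(0,+0) = 53.5900
  k=1: S(1,-1) = 26.9911; S(1,+0) = 53.5900; S(1,+1) = 106.4015
  k=2: S(2,-2) = 13.5943; S(2,-1) = 26.9911; S(2,+0) = 53.5900; S(2,+1) = 106.4015; S(2,+2) = 211.2573
Terminal payoffs V(N, j) = max(S_T - K, 0):
  V(2,-2) = 0.000000; V(2,-1) = 0.000000; V(2,+0) = 0.000000; V(2,+1) = 45.391493; V(2,+2) = 150.247283
Backward induction: V(k, j) = exp(-r*dt) * [p_u * V(k+1, j+1) + p_m * V(k+1, j) + p_d * V(k+1, j-1)]
  V(1,-1) = exp(-r*dt) * [p_u*0.000000 + p_m*0.000000 + p_d*0.000000] = 0.000000
  V(1,+0) = exp(-r*dt) * [p_u*45.391493 + p_m*0.000000 + p_d*0.000000] = 4.854615
  V(1,+1) = exp(-r*dt) * [p_u*150.247283 + p_m*45.391493 + p_d*0.000000] = 46.224196
  V(0,+0) = exp(-r*dt) * [p_u*46.224196 + p_m*4.854615 + p_d*0.000000] = 8.168775

Answer: Price = V(0,0) = 8.1688


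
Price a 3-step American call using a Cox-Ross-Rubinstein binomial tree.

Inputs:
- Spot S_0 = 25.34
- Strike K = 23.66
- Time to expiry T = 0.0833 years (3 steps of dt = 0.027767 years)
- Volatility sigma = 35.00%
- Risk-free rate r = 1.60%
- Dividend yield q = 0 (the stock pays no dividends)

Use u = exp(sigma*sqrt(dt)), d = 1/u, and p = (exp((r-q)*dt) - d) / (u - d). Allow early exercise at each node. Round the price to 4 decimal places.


Answer: Price = V(0,0) = 2.0292

Derivation:
dt = T/N = 0.027767
u = exp(sigma*sqrt(dt)) = 1.060056; d = 1/u = 0.943346
p = (exp((r-q)*dt) - d) / (u - d) = 0.489231
Discount per step: exp(-r*dt) = 0.999556
Stock lattice S(k, i) with i counting down-moves:
  k=0: S(0,0) = 25.3400
  k=1: S(1,0) = 26.8618; S(1,1) = 23.9044
  k=2: S(2,0) = 28.4750; S(2,1) = 25.3400; S(2,2) = 22.5501
  k=3: S(3,0) = 30.1851; S(3,1) = 26.8618; S(3,2) = 23.9044; S(3,3) = 21.2726
Terminal payoffs V(N, i) = max(S_T - K, 0):
  V(3,0) = 6.525123; V(3,1) = 3.201817; V(3,2) = 0.244399; V(3,3) = 0.000000
Backward induction: V(k, i) = exp(-r*dt) * [p * V(k+1, i) + (1-p) * V(k+1, i+1)]; then take max(V_cont, immediate exercise) for American.
  V(2,0) = exp(-r*dt) * [p*6.525123 + (1-p)*3.201817] = 4.825537; exercise = 4.815028; V(2,0) = max -> 4.825537
  V(2,1) = exp(-r*dt) * [p*3.201817 + (1-p)*0.244399] = 1.690509; exercise = 1.680000; V(2,1) = max -> 1.690509
  V(2,2) = exp(-r*dt) * [p*0.244399 + (1-p)*0.000000] = 0.119515; exercise = 0.000000; V(2,2) = max -> 0.119515
  V(1,0) = exp(-r*dt) * [p*4.825537 + (1-p)*1.690509] = 3.222830; exercise = 3.201817; V(1,0) = max -> 3.222830
  V(1,1) = exp(-r*dt) * [p*1.690509 + (1-p)*0.119515] = 0.887700; exercise = 0.244399; V(1,1) = max -> 0.887700
  V(0,0) = exp(-r*dt) * [p*3.222830 + (1-p)*0.887700] = 2.029217; exercise = 1.680000; V(0,0) = max -> 2.029217


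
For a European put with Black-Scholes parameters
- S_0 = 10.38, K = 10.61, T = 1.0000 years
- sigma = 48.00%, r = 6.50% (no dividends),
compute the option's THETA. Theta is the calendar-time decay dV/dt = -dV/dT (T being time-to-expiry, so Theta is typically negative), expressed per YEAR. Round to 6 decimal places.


d1 = 0.3297581773; d2 = -0.1502418227
phi(d1) = 0.3778308157; exp(-qT) = 1.0000000000; exp(-rT) = 0.9370674634
Theta = -S*exp(-qT)*phi(d1)*sigma/(2*sqrt(T)) + r*K*exp(-rT)*N(-d2) - q*S*exp(-qT)*N(-d1)
N(-d1) = 0.3707913455; N(-d2) = 0.5597130847; sqrt(T) = 1.0000000000
Term 1 = -10.3800 * 1.0000000000 * 0.3778308157 * 0.4800 / (2 * 1.0000000000) = -0.9412521281
Term 2 = 0.0650 * 10.6100 * 0.9370674634 * 0.5597130847 = 0.3617137840
Term 3 = 0 (no dividend yield, q = 0)
Theta = -0.9412521281 + (0.3617137840) + (0.0000000000) = -0.579538

Answer: Theta = -0.579538


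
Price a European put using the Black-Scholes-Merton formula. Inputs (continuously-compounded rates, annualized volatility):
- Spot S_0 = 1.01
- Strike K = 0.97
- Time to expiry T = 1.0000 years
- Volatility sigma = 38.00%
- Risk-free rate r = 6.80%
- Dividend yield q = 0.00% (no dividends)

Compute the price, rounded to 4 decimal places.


Answer: Price = 0.0983

Derivation:
d1 = (ln(S/K) + (r - q + 0.5*sigma^2) * T) / (sigma * sqrt(T)) = 0.47528826
d2 = d1 - sigma * sqrt(T) = 0.09528826
exp(-rT) = 0.93426047; exp(-qT) = 1.00000000
P = K * exp(-rT) * N(-d2) - S_0 * exp(-qT) * N(-d1)
N(-d1) = 0.31729076; N(-d2) = 0.46204293
P = 0.9700 * 0.93426047 * 0.46204293 - 1.0100 * 1.00000000 * 0.31729076 = 0.0983


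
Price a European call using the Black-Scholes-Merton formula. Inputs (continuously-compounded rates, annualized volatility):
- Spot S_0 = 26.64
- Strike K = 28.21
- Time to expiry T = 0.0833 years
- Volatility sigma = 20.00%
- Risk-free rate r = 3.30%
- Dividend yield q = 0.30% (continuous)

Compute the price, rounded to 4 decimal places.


d1 = (ln(S/K) + (r - q + 0.5*sigma^2) * T) / (sigma * sqrt(T)) = -0.91986277
d2 = d1 - sigma * sqrt(T) = -0.97758625
exp(-rT) = 0.99725487; exp(-qT) = 0.99975013
C = S_0 * exp(-qT) * N(d1) - K * exp(-rT) * N(d2)
N(d1) = 0.17882224; N(d2) = 0.16413950
C = 26.6400 * 0.99975013 * 0.17882224 - 28.2100 * 0.99725487 * 0.16413950 = 0.1450

Answer: Price = 0.1450


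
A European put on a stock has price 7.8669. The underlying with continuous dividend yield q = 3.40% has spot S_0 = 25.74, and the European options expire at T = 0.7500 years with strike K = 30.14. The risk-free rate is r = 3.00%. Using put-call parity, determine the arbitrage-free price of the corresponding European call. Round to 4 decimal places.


Answer: Call price = 3.4894

Derivation:
Put-call parity: C - P = S_0 * exp(-qT) - K * exp(-rT).
S_0 * exp(-qT) = 25.7400 * 0.97482238 = 25.09192803
K * exp(-rT) = 30.1400 * 0.97775124 = 29.46942229
C = P + S*exp(-qT) - K*exp(-rT)
C = 7.8669 + 25.09192803 - 29.46942229 = 3.4894


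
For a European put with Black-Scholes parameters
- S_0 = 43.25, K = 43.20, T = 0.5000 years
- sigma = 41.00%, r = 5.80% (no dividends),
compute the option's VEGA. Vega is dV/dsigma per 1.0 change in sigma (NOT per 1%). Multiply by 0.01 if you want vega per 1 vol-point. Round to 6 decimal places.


d1 = 0.2489765683; d2 = -0.0409372120
phi(d1) = 0.3867668590; exp(-qT) = 1.0000000000; exp(-rT) = 0.9714164645
Vega = S * exp(-qT) * phi(d1) * sqrt(T) = 43.2500 * 1.0000000000 * 0.3867668590 * 0.7071067812 = 11.828247

Answer: Vega = 11.828247


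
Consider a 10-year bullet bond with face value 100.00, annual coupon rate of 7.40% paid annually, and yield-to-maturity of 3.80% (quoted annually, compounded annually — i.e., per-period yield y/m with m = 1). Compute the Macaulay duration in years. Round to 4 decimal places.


Coupon per period c = face * coupon_rate / m = 7.400000
Periods per year m = 1; per-period yield y/m = 0.038000
Number of cashflows N = 10
Cashflows (t years, CF_t, discount factor 1/(1+y/m)^(m*t), PV):
  t = 1.0000: CF_t = 7.400000, DF = 0.963391, PV = 7.129094
  t = 2.0000: CF_t = 7.400000, DF = 0.928122, PV = 6.868106
  t = 3.0000: CF_t = 7.400000, DF = 0.894145, PV = 6.616673
  t = 4.0000: CF_t = 7.400000, DF = 0.861411, PV = 6.374444
  t = 5.0000: CF_t = 7.400000, DF = 0.829876, PV = 6.141083
  t = 6.0000: CF_t = 7.400000, DF = 0.799495, PV = 5.916265
  t = 7.0000: CF_t = 7.400000, DF = 0.770227, PV = 5.699677
  t = 8.0000: CF_t = 7.400000, DF = 0.742030, PV = 5.491018
  t = 9.0000: CF_t = 7.400000, DF = 0.714865, PV = 5.289998
  t = 10.0000: CF_t = 107.400000, DF = 0.688694, PV = 73.965764
Price P = sum_t PV_t = 129.492123
Macaulay numerator sum_t t * PV_t:
  t * PV_t at t = 1.0000: 7.129094
  t * PV_t at t = 2.0000: 13.736213
  t * PV_t at t = 3.0000: 19.850018
  t * PV_t at t = 4.0000: 25.497776
  t * PV_t at t = 5.0000: 30.705414
  t * PV_t at t = 6.0000: 35.497588
  t * PV_t at t = 7.0000: 39.897739
  t * PV_t at t = 8.0000: 43.928146
  t * PV_t at t = 9.0000: 47.609985
  t * PV_t at t = 10.0000: 739.657638
Macaulay duration D = (sum_t t * PV_t) / P = 1003.509612 / 129.492123 = 7.749580

Answer: Macaulay duration = 7.7496 years


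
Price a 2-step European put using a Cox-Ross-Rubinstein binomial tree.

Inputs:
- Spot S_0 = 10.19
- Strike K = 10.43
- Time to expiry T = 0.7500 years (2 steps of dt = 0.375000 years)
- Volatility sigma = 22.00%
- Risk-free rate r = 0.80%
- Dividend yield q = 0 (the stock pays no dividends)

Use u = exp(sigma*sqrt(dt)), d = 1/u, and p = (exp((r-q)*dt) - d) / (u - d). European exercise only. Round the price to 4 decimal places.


dt = T/N = 0.375000
u = exp(sigma*sqrt(dt)) = 1.144219; d = 1/u = 0.873959
p = (exp((r-q)*dt) - d) / (u - d) = 0.477487
Discount per step: exp(-r*dt) = 0.997004
Stock lattice S(k, i) with i counting down-moves:
  k=0: S(0,0) = 10.1900
  k=1: S(1,0) = 11.6596; S(1,1) = 8.9056
  k=2: S(2,0) = 13.3411; S(2,1) = 10.1900; S(2,2) = 7.7832
Terminal payoffs V(N, i) = max(K - S_T, 0):
  V(2,0) = 0.000000; V(2,1) = 0.240000; V(2,2) = 2.646836
Backward induction: V(k, i) = exp(-r*dt) * [p * V(k+1, i) + (1-p) * V(k+1, i+1)].
  V(1,0) = exp(-r*dt) * [p*0.000000 + (1-p)*0.240000] = 0.125027
  V(1,1) = exp(-r*dt) * [p*0.240000 + (1-p)*2.646836] = 1.493116
  V(0,0) = exp(-r*dt) * [p*0.125027 + (1-p)*1.493116] = 0.837355

Answer: Price = V(0,0) = 0.8374


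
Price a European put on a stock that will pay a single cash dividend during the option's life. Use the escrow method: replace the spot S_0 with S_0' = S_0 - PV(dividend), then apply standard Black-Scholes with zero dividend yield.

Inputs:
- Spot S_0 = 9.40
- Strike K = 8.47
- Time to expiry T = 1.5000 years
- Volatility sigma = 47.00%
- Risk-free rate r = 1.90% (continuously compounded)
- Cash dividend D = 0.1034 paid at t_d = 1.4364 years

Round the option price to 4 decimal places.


PV(D) = D * exp(-r * t_d) = 0.1034 * 0.97307745 = 0.10061621
S_0' = S_0 - PV(D) = 9.4000 - 0.10061621 = 9.29938379
d1 = (ln(S_0'/K) + (r + sigma^2/2)*T) / (sigma*sqrt(T)) = 0.49961362
d2 = d1 - sigma*sqrt(T) = -0.07601647
exp(-rT) = 0.97190229
N(-d1) = 0.30867358; N(-d2) = 0.53029700
P = K * exp(-rT) * N(-d2) - S_0' * N(-d1) = 8.4700 * 0.97190229 * 0.53029700 - 9.29938379 * 0.30867358 = 1.4949

Answer: Price = 1.4949


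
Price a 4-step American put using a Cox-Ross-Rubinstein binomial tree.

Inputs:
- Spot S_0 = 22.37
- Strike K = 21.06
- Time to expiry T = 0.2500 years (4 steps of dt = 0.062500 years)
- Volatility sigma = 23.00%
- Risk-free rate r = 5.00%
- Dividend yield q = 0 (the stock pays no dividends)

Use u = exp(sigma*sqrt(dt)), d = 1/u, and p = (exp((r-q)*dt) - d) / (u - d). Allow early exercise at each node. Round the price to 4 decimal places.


dt = T/N = 0.062500
u = exp(sigma*sqrt(dt)) = 1.059185; d = 1/u = 0.944122
p = (exp((r-q)*dt) - d) / (u - d) = 0.512830
Discount per step: exp(-r*dt) = 0.996880
Stock lattice S(k, i) with i counting down-moves:
  k=0: S(0,0) = 22.3700
  k=1: S(1,0) = 23.6940; S(1,1) = 21.1200
  k=2: S(2,0) = 25.0963; S(2,1) = 22.3700; S(2,2) = 19.9399
  k=3: S(3,0) = 26.5816; S(3,1) = 23.6940; S(3,2) = 21.1200; S(3,3) = 18.8257
  k=4: S(4,0) = 28.1549; S(4,1) = 25.0963; S(4,2) = 22.3700; S(4,3) = 19.9399; S(4,4) = 17.7737
Terminal payoffs V(N, i) = max(K - S_T, 0):
  V(4,0) = 0.000000; V(4,1) = 0.000000; V(4,2) = 0.000000; V(4,3) = 1.120139; V(4,4) = 3.286283
Backward induction: V(k, i) = exp(-r*dt) * [p * V(k+1, i) + (1-p) * V(k+1, i+1)]; then take max(V_cont, immediate exercise) for American.
  V(3,0) = exp(-r*dt) * [p*0.000000 + (1-p)*0.000000] = 0.000000; exercise = 0.000000; V(3,0) = max -> 0.000000
  V(3,1) = exp(-r*dt) * [p*0.000000 + (1-p)*0.000000] = 0.000000; exercise = 0.000000; V(3,1) = max -> 0.000000
  V(3,2) = exp(-r*dt) * [p*0.000000 + (1-p)*1.120139] = 0.543995; exercise = 0.000000; V(3,2) = max -> 0.543995
  V(3,3) = exp(-r*dt) * [p*1.120139 + (1-p)*3.286283] = 2.168631; exercise = 2.234341; V(3,3) = max -> 2.234341
  V(2,0) = exp(-r*dt) * [p*0.000000 + (1-p)*0.000000] = 0.000000; exercise = 0.000000; V(2,0) = max -> 0.000000
  V(2,1) = exp(-r*dt) * [p*0.000000 + (1-p)*0.543995] = 0.264191; exercise = 0.000000; V(2,1) = max -> 0.264191
  V(2,2) = exp(-r*dt) * [p*0.543995 + (1-p)*2.234341] = 1.363214; exercise = 1.120139; V(2,2) = max -> 1.363214
  V(1,0) = exp(-r*dt) * [p*0.000000 + (1-p)*0.264191] = 0.128304; exercise = 0.000000; V(1,0) = max -> 0.128304
  V(1,1) = exp(-r*dt) * [p*0.264191 + (1-p)*1.363214] = 0.797107; exercise = 0.000000; V(1,1) = max -> 0.797107
  V(0,0) = exp(-r*dt) * [p*0.128304 + (1-p)*0.797107] = 0.452708; exercise = 0.000000; V(0,0) = max -> 0.452708

Answer: Price = V(0,0) = 0.4527


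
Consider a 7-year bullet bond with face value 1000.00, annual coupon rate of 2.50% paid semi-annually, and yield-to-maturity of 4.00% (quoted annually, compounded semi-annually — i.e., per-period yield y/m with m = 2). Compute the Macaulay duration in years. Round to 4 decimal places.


Coupon per period c = face * coupon_rate / m = 12.500000
Periods per year m = 2; per-period yield y/m = 0.020000
Number of cashflows N = 14
Cashflows (t years, CF_t, discount factor 1/(1+y/m)^(m*t), PV):
  t = 0.5000: CF_t = 12.500000, DF = 0.980392, PV = 12.254902
  t = 1.0000: CF_t = 12.500000, DF = 0.961169, PV = 12.014610
  t = 1.5000: CF_t = 12.500000, DF = 0.942322, PV = 11.779029
  t = 2.0000: CF_t = 12.500000, DF = 0.923845, PV = 11.548068
  t = 2.5000: CF_t = 12.500000, DF = 0.905731, PV = 11.321635
  t = 3.0000: CF_t = 12.500000, DF = 0.887971, PV = 11.099642
  t = 3.5000: CF_t = 12.500000, DF = 0.870560, PV = 10.882002
  t = 4.0000: CF_t = 12.500000, DF = 0.853490, PV = 10.668630
  t = 4.5000: CF_t = 12.500000, DF = 0.836755, PV = 10.459441
  t = 5.0000: CF_t = 12.500000, DF = 0.820348, PV = 10.254354
  t = 5.5000: CF_t = 12.500000, DF = 0.804263, PV = 10.053288
  t = 6.0000: CF_t = 12.500000, DF = 0.788493, PV = 9.856165
  t = 6.5000: CF_t = 12.500000, DF = 0.773033, PV = 9.662907
  t = 7.0000: CF_t = 1012.500000, DF = 0.757875, PV = 767.348462
Price P = sum_t PV_t = 909.203134
Macaulay numerator sum_t t * PV_t:
  t * PV_t at t = 0.5000: 6.127451
  t * PV_t at t = 1.0000: 12.014610
  t * PV_t at t = 1.5000: 17.668544
  t * PV_t at t = 2.0000: 23.096136
  t * PV_t at t = 2.5000: 28.304088
  t * PV_t at t = 3.0000: 33.298927
  t * PV_t at t = 3.5000: 38.087008
  t * PV_t at t = 4.0000: 42.674519
  t * PV_t at t = 4.5000: 47.067484
  t * PV_t at t = 5.0000: 51.271769
  t * PV_t at t = 5.5000: 55.293084
  t * PV_t at t = 6.0000: 59.136988
  t * PV_t at t = 6.5000: 62.808893
  t * PV_t at t = 7.0000: 5371.439237
Macaulay duration D = (sum_t t * PV_t) / P = 5848.288735 / 909.203134 = 6.432324

Answer: Macaulay duration = 6.4323 years


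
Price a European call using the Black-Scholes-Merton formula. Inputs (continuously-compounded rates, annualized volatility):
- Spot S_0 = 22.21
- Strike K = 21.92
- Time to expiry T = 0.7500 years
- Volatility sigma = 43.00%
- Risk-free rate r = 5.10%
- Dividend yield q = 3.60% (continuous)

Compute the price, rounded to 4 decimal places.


d1 = (ln(S/K) + (r - q + 0.5*sigma^2) * T) / (sigma * sqrt(T)) = 0.25169968
d2 = d1 - sigma * sqrt(T) = -0.12069124
exp(-rT) = 0.96247229; exp(-qT) = 0.97336124
C = S_0 * exp(-qT) * N(d1) - K * exp(-rT) * N(d2)
N(d1) = 0.59936340; N(d2) = 0.45196780
C = 22.2100 * 0.97336124 * 0.59936340 - 21.9200 * 0.96247229 * 0.45196780 = 3.4219

Answer: Price = 3.4219


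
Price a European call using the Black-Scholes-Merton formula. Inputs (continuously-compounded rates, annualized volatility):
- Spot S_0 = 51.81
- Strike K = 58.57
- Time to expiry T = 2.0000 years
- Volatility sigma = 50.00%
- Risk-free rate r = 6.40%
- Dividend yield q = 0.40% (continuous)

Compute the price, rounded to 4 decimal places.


Answer: Price = 14.1533

Derivation:
d1 = (ln(S/K) + (r - q + 0.5*sigma^2) * T) / (sigma * sqrt(T)) = 0.34982066
d2 = d1 - sigma * sqrt(T) = -0.35728612
exp(-rT) = 0.87985338; exp(-qT) = 0.99203191
C = S_0 * exp(-qT) * N(d1) - K * exp(-rT) * N(d2)
N(d1) = 0.63676335; N(d2) = 0.36043881
C = 51.8100 * 0.99203191 * 0.63676335 - 58.5700 * 0.87985338 * 0.36043881 = 14.1533


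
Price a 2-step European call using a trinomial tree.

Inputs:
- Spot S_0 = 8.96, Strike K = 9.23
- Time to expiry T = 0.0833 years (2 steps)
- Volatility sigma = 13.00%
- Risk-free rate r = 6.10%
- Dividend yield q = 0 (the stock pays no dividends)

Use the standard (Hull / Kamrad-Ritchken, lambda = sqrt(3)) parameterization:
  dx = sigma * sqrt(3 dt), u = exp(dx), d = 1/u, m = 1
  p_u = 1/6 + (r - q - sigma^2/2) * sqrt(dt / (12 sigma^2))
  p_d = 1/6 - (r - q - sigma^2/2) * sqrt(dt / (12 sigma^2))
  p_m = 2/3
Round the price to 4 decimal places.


dt = T/N = 0.041650; dx = sigma*sqrt(3*dt) = 0.045953
u = exp(dx) = 1.047025; d = 1/u = 0.955087
p_u = 0.190481, p_m = 0.666667, p_d = 0.142852
Discount per step: exp(-r*dt) = 0.997463
Stock lattice S(k, j) with j the centered position index:
  k=0: S(0,+0) = 8.9600
  k=1: S(1,-1) = 8.5576; S(1,+0) = 8.9600; S(1,+1) = 9.3813
  k=2: S(2,-2) = 8.1732; S(2,-1) = 8.5576; S(2,+0) = 8.9600; S(2,+1) = 9.3813; S(2,+2) = 9.8225
Terminal payoffs V(N, j) = max(S_T - K, 0):
  V(2,-2) = 0.000000; V(2,-1) = 0.000000; V(2,+0) = 0.000000; V(2,+1) = 0.151343; V(2,+2) = 0.592500
Backward induction: V(k, j) = exp(-r*dt) * [p_u * V(k+1, j+1) + p_m * V(k+1, j) + p_d * V(k+1, j-1)]
  V(1,-1) = exp(-r*dt) * [p_u*0.000000 + p_m*0.000000 + p_d*0.000000] = 0.000000
  V(1,+0) = exp(-r*dt) * [p_u*0.151343 + p_m*0.000000 + p_d*0.000000] = 0.028755
  V(1,+1) = exp(-r*dt) * [p_u*0.592500 + p_m*0.151343 + p_d*0.000000] = 0.213214
  V(0,+0) = exp(-r*dt) * [p_u*0.213214 + p_m*0.028755 + p_d*0.000000] = 0.059632

Answer: Price = V(0,0) = 0.0596


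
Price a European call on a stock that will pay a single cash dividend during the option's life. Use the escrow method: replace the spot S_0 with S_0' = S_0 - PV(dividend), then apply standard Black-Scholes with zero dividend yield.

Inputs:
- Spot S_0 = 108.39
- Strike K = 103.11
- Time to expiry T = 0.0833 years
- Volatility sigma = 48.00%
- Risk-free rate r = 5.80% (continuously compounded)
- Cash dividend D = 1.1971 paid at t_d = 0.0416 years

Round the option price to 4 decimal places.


PV(D) = D * exp(-r * t_d) = 1.1971 * 0.99759011 = 1.19421512
S_0' = S_0 - PV(D) = 108.3900 - 1.19421512 = 107.19578488
d1 = (ln(S_0'/K) + (r + sigma^2/2)*T) / (sigma*sqrt(T)) = 0.38465073
d2 = d1 - sigma*sqrt(T) = 0.24611438
exp(-rT) = 0.99518025
N(d1) = 0.64975190; N(d2) = 0.59720316
C = S_0' * N(d1) - K * exp(-rT) * N(d2) = 107.19578488 * 0.64975190 - 103.1100 * 0.99518025 * 0.59720316 = 8.3698

Answer: Price = 8.3698


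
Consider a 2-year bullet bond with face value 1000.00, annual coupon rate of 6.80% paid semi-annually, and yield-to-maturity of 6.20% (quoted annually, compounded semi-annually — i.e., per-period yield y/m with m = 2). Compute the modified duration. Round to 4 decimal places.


Answer: Modified duration = 1.8468

Derivation:
Coupon per period c = face * coupon_rate / m = 34.000000
Periods per year m = 2; per-period yield y/m = 0.031000
Number of cashflows N = 4
Cashflows (t years, CF_t, discount factor 1/(1+y/m)^(m*t), PV):
  t = 0.5000: CF_t = 34.000000, DF = 0.969932, PV = 32.977692
  t = 1.0000: CF_t = 34.000000, DF = 0.940768, PV = 31.986122
  t = 1.5000: CF_t = 34.000000, DF = 0.912481, PV = 31.024366
  t = 2.0000: CF_t = 1034.000000, DF = 0.885045, PV = 915.136500
Price P = sum_t PV_t = 1011.124680
First compute Macaulay numerator sum_t t * PV_t:
  t * PV_t at t = 0.5000: 16.488846
  t * PV_t at t = 1.0000: 31.986122
  t * PV_t at t = 1.5000: 46.536550
  t * PV_t at t = 2.0000: 1830.273001
Macaulay duration D = 1925.284518 / 1011.124680 = 1.904102
Modified duration = D / (1 + y/m) = 1.904102 / (1 + 0.031000) = 1.846850


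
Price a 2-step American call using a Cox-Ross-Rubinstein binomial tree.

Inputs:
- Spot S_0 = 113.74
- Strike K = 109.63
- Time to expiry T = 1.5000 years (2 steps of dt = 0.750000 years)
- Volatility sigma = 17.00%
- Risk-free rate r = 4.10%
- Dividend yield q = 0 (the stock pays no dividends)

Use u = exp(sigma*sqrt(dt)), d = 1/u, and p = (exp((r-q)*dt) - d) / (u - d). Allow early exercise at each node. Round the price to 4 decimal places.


dt = T/N = 0.750000
u = exp(sigma*sqrt(dt)) = 1.158614; d = 1/u = 0.863100
p = (exp((r-q)*dt) - d) / (u - d) = 0.568933
Discount per step: exp(-r*dt) = 0.969718
Stock lattice S(k, i) with i counting down-moves:
  k=0: S(0,0) = 113.7400
  k=1: S(1,0) = 131.7807; S(1,1) = 98.1690
  k=2: S(2,0) = 152.6830; S(2,1) = 113.7400; S(2,2) = 84.7297
Terminal payoffs V(N, i) = max(S_T - K, 0):
  V(2,0) = 43.052985; V(2,1) = 4.110000; V(2,2) = 0.000000
Backward induction: V(k, i) = exp(-r*dt) * [p * V(k+1, i) + (1-p) * V(k+1, i+1)]; then take max(V_cont, immediate exercise) for American.
  V(1,0) = exp(-r*dt) * [p*43.052985 + (1-p)*4.110000] = 25.470556; exercise = 22.150737; V(1,0) = max -> 25.470556
  V(1,1) = exp(-r*dt) * [p*4.110000 + (1-p)*0.000000] = 2.267505; exercise = 0.000000; V(1,1) = max -> 2.267505
  V(0,0) = exp(-r*dt) * [p*25.470556 + (1-p)*2.267505] = 15.000065; exercise = 4.110000; V(0,0) = max -> 15.000065

Answer: Price = V(0,0) = 15.0001


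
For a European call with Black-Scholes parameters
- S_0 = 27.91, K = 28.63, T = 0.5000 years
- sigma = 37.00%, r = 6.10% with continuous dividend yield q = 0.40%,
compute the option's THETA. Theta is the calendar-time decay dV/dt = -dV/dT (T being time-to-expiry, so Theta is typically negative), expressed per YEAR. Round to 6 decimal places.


d1 = 0.1423957434; d2 = -0.1192337656
phi(d1) = 0.3949181278; exp(-qT) = 0.9980019987; exp(-rT) = 0.9699604321
Theta = -S*exp(-qT)*phi(d1)*sigma/(2*sqrt(T)) - r*K*exp(-rT)*N(d2) + q*S*exp(-qT)*N(d1)
N(d1) = 0.5566162878; N(d2) = 0.4525450782; sqrt(T) = 0.7071067812
Term 1 = -27.9100 * 0.9980019987 * 0.3949181278 * 0.3700 / (2 * 0.7071067812) = -2.8779619200
Term 2 = -0.0610 * 28.6300 * 0.9699604321 * 0.4525450782 = -0.7665968799
Term 3 = 0.0040 * 27.9100 * 0.9980019987 * 0.5566162878 = 0.0620164853
Theta = -2.8779619200 + (-0.7665968799) + (0.0620164853) = -3.582542

Answer: Theta = -3.582542


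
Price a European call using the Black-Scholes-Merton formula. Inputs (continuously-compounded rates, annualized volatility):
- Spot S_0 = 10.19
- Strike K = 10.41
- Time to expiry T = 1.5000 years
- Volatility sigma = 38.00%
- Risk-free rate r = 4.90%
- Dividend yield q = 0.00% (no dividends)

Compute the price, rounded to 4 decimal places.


Answer: Price = 2.0975

Derivation:
d1 = (ln(S/K) + (r - q + 0.5*sigma^2) * T) / (sigma * sqrt(T)) = 0.34473338
d2 = d1 - sigma * sqrt(T) = -0.12066968
exp(-rT) = 0.92913615; exp(-qT) = 1.00000000
C = S_0 * exp(-qT) * N(d1) - K * exp(-rT) * N(d2)
N(d1) = 0.63485259; N(d2) = 0.45197634
C = 10.1900 * 1.00000000 * 0.63485259 - 10.4100 * 0.92913615 * 0.45197634 = 2.0975


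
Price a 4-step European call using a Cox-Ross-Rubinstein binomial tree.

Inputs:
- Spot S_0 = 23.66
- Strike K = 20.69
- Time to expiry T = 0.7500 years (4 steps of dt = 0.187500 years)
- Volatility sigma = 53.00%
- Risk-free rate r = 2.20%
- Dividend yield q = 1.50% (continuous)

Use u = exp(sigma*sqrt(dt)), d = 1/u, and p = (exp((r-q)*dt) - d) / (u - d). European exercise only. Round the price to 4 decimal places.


dt = T/N = 0.187500
u = exp(sigma*sqrt(dt)) = 1.257967; d = 1/u = 0.794934
p = (exp((r-q)*dt) - d) / (u - d) = 0.445713
Discount per step: exp(-r*dt) = 0.995883
Stock lattice S(k, i) with i counting down-moves:
  k=0: S(0,0) = 23.6600
  k=1: S(1,0) = 29.7635; S(1,1) = 18.8081
  k=2: S(2,0) = 37.4415; S(2,1) = 23.6600; S(2,2) = 14.9512
  k=3: S(3,0) = 47.1001; S(3,1) = 29.7635; S(3,2) = 18.8081; S(3,3) = 11.8852
  k=4: S(4,0) = 59.2504; S(4,1) = 37.4415; S(4,2) = 23.6600; S(4,3) = 14.9512; S(4,4) = 9.4480
Terminal payoffs V(N, i) = max(S_T - K, 0):
  V(4,0) = 38.560415; V(4,1) = 16.751485; V(4,2) = 2.970000; V(4,3) = 0.000000; V(4,4) = 0.000000
Backward induction: V(k, i) = exp(-r*dt) * [p * V(k+1, i) + (1-p) * V(k+1, i+1)].
  V(3,0) = exp(-r*dt) * [p*38.560415 + (1-p)*16.751485] = 26.363031
  V(3,1) = exp(-r*dt) * [p*16.751485 + (1-p)*2.970000] = 9.075072
  V(3,2) = exp(-r*dt) * [p*2.970000 + (1-p)*0.000000] = 1.318318
  V(3,3) = exp(-r*dt) * [p*0.000000 + (1-p)*0.000000] = 0.000000
  V(2,0) = exp(-r*dt) * [p*26.363031 + (1-p)*9.075072] = 16.711459
  V(2,1) = exp(-r*dt) * [p*9.075072 + (1-p)*1.318318] = 4.755943
  V(2,2) = exp(-r*dt) * [p*1.318318 + (1-p)*0.000000] = 0.585172
  V(1,0) = exp(-r*dt) * [p*16.711459 + (1-p)*4.755943] = 10.043155
  V(1,1) = exp(-r*dt) * [p*4.755943 + (1-p)*0.585172] = 2.434077
  V(0,0) = exp(-r*dt) * [p*10.043155 + (1-p)*2.434077] = 5.801559

Answer: Price = V(0,0) = 5.8016


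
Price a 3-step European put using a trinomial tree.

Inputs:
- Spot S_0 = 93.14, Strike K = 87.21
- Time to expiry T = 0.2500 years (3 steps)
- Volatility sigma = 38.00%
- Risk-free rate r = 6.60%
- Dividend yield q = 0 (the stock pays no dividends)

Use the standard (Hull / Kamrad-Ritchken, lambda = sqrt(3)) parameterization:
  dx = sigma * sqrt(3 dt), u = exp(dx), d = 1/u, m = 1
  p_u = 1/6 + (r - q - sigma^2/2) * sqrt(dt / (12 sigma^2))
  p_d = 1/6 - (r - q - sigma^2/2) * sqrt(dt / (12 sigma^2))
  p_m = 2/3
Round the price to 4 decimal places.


Answer: Price = V(0,0) = 3.8524

Derivation:
dt = T/N = 0.083333; dx = sigma*sqrt(3*dt) = 0.190000
u = exp(dx) = 1.209250; d = 1/u = 0.826959
p_u = 0.165307, p_m = 0.666667, p_d = 0.168026
Discount per step: exp(-r*dt) = 0.994515
Stock lattice S(k, j) with j the centered position index:
  k=0: S(0,+0) = 93.1400
  k=1: S(1,-1) = 77.0230; S(1,+0) = 93.1400; S(1,+1) = 112.6295
  k=2: S(2,-2) = 63.6949; S(2,-1) = 77.0230; S(2,+0) = 93.1400; S(2,+1) = 112.6295; S(2,+2) = 136.1972
  k=3: S(3,-3) = 52.6730; S(3,-2) = 63.6949; S(3,-1) = 77.0230; S(3,+0) = 93.1400; S(3,+1) = 112.6295; S(3,+2) = 136.1972; S(3,+3) = 164.6964
Terminal payoffs V(N, j) = max(K - S_T, 0):
  V(3,-3) = 34.536961; V(3,-2) = 23.515148; V(3,-1) = 10.187026; V(3,+0) = 0.000000; V(3,+1) = 0.000000; V(3,+2) = 0.000000; V(3,+3) = 0.000000
Backward induction: V(k, j) = exp(-r*dt) * [p_u * V(k+1, j+1) + p_m * V(k+1, j) + p_d * V(k+1, j-1)]
  V(2,-2) = exp(-r*dt) * [p_u*10.187026 + p_m*23.515148 + p_d*34.536961] = 23.036819
  V(2,-1) = exp(-r*dt) * [p_u*0.000000 + p_m*10.187026 + p_d*23.515148] = 10.683593
  V(2,+0) = exp(-r*dt) * [p_u*0.000000 + p_m*0.000000 + p_d*10.187026] = 1.702300
  V(2,+1) = exp(-r*dt) * [p_u*0.000000 + p_m*0.000000 + p_d*0.000000] = 0.000000
  V(2,+2) = exp(-r*dt) * [p_u*0.000000 + p_m*0.000000 + p_d*0.000000] = 0.000000
  V(1,-1) = exp(-r*dt) * [p_u*1.702300 + p_m*10.683593 + p_d*23.036819] = 11.212749
  V(1,+0) = exp(-r*dt) * [p_u*0.000000 + p_m*1.702300 + p_d*10.683593] = 2.913921
  V(1,+1) = exp(-r*dt) * [p_u*0.000000 + p_m*0.000000 + p_d*1.702300] = 0.284462
  V(0,+0) = exp(-r*dt) * [p_u*0.284462 + p_m*2.913921 + p_d*11.212749] = 3.852428


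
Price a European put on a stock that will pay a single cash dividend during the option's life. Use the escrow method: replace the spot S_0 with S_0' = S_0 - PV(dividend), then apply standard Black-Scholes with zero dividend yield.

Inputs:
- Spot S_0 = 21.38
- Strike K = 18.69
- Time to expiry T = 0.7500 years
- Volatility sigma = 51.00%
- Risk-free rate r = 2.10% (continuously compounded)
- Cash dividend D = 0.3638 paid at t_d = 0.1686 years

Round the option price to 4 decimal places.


PV(D) = D * exp(-r * t_d) = 0.3638 * 0.99646566 = 0.36251421
S_0' = S_0 - PV(D) = 21.3800 - 0.36251421 = 21.01748579
d1 = (ln(S_0'/K) + (r + sigma^2/2)*T) / (sigma*sqrt(T)) = 0.52222719
d2 = d1 - sigma*sqrt(T) = 0.08055423
exp(-rT) = 0.98437338
N(-d1) = 0.30075608; N(-d2) = 0.46789823
P = K * exp(-rT) * N(-d2) - S_0' * N(-d1) = 18.6900 * 0.98437338 * 0.46789823 - 21.01748579 * 0.30075608 = 2.2872

Answer: Price = 2.2872


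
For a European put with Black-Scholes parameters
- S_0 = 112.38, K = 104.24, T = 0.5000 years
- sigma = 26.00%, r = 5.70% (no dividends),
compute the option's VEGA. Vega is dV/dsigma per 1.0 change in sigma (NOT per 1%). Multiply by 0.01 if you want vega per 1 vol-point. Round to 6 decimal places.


d1 = 0.6559234164; d2 = 0.4720756532
phi(d1) = 0.3217255914; exp(-qT) = 1.0000000000; exp(-rT) = 0.9719022941
Vega = S * exp(-qT) * phi(d1) * sqrt(T) = 112.3800 * 1.0000000000 * 0.3217255914 * 0.7071067812 = 25.565815

Answer: Vega = 25.565815


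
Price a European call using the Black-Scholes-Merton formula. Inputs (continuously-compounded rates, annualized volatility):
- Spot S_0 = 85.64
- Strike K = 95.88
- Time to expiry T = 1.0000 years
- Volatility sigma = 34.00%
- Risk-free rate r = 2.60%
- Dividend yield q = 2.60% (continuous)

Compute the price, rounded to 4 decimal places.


Answer: Price = 7.5942

Derivation:
d1 = (ln(S/K) + (r - q + 0.5*sigma^2) * T) / (sigma * sqrt(T)) = -0.16219102
d2 = d1 - sigma * sqrt(T) = -0.50219102
exp(-rT) = 0.97433509; exp(-qT) = 0.97433509
C = S_0 * exp(-qT) * N(d1) - K * exp(-rT) * N(d2)
N(d1) = 0.43557772; N(d2) = 0.30776658
C = 85.6400 * 0.97433509 * 0.43557772 - 95.8800 * 0.97433509 * 0.30776658 = 7.5942


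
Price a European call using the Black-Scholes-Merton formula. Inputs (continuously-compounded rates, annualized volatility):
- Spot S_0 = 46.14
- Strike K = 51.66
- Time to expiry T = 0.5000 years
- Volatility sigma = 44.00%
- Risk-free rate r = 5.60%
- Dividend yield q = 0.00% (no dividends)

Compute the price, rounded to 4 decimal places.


Answer: Price = 4.1292

Derivation:
d1 = (ln(S/K) + (r - q + 0.5*sigma^2) * T) / (sigma * sqrt(T)) = -0.11764822
d2 = d1 - sigma * sqrt(T) = -0.42877520
exp(-rT) = 0.97238837; exp(-qT) = 1.00000000
C = S_0 * exp(-qT) * N(d1) - K * exp(-rT) * N(d2)
N(d1) = 0.45317320; N(d2) = 0.33404341
C = 46.1400 * 1.00000000 * 0.45317320 - 51.6600 * 0.97238837 * 0.33404341 = 4.1292


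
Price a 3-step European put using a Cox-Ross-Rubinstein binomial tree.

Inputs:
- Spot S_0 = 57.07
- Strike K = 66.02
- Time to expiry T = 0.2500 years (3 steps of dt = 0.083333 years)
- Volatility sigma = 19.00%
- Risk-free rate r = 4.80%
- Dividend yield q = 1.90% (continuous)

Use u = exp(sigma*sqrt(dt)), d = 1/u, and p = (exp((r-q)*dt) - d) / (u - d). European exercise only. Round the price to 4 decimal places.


dt = T/N = 0.083333
u = exp(sigma*sqrt(dt)) = 1.056380; d = 1/u = 0.946629
p = (exp((r-q)*dt) - d) / (u - d) = 0.508337
Discount per step: exp(-r*dt) = 0.996008
Stock lattice S(k, i) with i counting down-moves:
  k=0: S(0,0) = 57.0700
  k=1: S(1,0) = 60.2876; S(1,1) = 54.0241
  k=2: S(2,0) = 63.6867; S(2,1) = 57.0700; S(2,2) = 51.1408
  k=3: S(3,0) = 67.2773; S(3,1) = 60.2876; S(3,2) = 54.0241; S(3,3) = 48.4113
Terminal payoffs V(N, i) = max(K - S_T, 0):
  V(3,0) = 0.000000; V(3,1) = 5.732375; V(3,2) = 11.995896; V(3,3) = 17.608676
Backward induction: V(k, i) = exp(-r*dt) * [p * V(k+1, i) + (1-p) * V(k+1, i+1)].
  V(2,0) = exp(-r*dt) * [p*0.000000 + (1-p)*5.732375] = 2.807143
  V(2,1) = exp(-r*dt) * [p*5.732375 + (1-p)*11.995896] = 8.776737
  V(2,2) = exp(-r*dt) * [p*11.995896 + (1-p)*17.608676] = 14.696586
  V(1,0) = exp(-r*dt) * [p*2.807143 + (1-p)*8.776737] = 5.719246
  V(1,1) = exp(-r*dt) * [p*8.776737 + (1-p)*14.696586] = 11.640649
  V(0,0) = exp(-r*dt) * [p*5.719246 + (1-p)*11.640649] = 8.596125

Answer: Price = V(0,0) = 8.5961


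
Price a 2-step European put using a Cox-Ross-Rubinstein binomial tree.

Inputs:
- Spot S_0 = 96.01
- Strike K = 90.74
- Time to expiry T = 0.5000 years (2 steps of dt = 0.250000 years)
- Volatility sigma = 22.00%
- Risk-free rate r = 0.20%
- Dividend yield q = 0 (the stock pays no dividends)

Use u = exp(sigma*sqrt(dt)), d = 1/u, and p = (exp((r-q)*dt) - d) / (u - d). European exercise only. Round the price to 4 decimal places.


Answer: Price = V(0,0) = 3.7725

Derivation:
dt = T/N = 0.250000
u = exp(sigma*sqrt(dt)) = 1.116278; d = 1/u = 0.895834
p = (exp((r-q)*dt) - d) / (u - d) = 0.474796
Discount per step: exp(-r*dt) = 0.999500
Stock lattice S(k, i) with i counting down-moves:
  k=0: S(0,0) = 96.0100
  k=1: S(1,0) = 107.1739; S(1,1) = 86.0090
  k=2: S(2,0) = 119.6358; S(2,1) = 96.0100; S(2,2) = 77.0498
Terminal payoffs V(N, i) = max(K - S_T, 0):
  V(2,0) = 0.000000; V(2,1) = 0.000000; V(2,2) = 13.690170
Backward induction: V(k, i) = exp(-r*dt) * [p * V(k+1, i) + (1-p) * V(k+1, i+1)].
  V(1,0) = exp(-r*dt) * [p*0.000000 + (1-p)*0.000000] = 0.000000
  V(1,1) = exp(-r*dt) * [p*0.000000 + (1-p)*13.690170] = 7.186532
  V(0,0) = exp(-r*dt) * [p*0.000000 + (1-p)*7.186532] = 3.772506


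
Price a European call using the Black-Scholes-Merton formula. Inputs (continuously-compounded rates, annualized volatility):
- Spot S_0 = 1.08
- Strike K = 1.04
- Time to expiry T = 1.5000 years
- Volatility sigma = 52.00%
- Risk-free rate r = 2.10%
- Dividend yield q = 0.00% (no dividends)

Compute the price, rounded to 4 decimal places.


Answer: Price = 0.2984

Derivation:
d1 = (ln(S/K) + (r - q + 0.5*sigma^2) * T) / (sigma * sqrt(T)) = 0.42715384
d2 = d1 - sigma * sqrt(T) = -0.20971349
exp(-rT) = 0.96899096; exp(-qT) = 1.00000000
C = S_0 * exp(-qT) * N(d1) - K * exp(-rT) * N(d2)
N(d1) = 0.66536636; N(d2) = 0.41694565
C = 1.0800 * 1.00000000 * 0.66536636 - 1.0400 * 0.96899096 * 0.41694565 = 0.2984


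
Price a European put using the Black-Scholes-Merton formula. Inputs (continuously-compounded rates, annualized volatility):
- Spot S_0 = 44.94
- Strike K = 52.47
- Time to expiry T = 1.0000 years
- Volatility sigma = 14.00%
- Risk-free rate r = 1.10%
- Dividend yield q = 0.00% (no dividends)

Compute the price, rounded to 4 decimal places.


d1 = (ln(S/K) + (r - q + 0.5*sigma^2) * T) / (sigma * sqrt(T)) = -0.95795222
d2 = d1 - sigma * sqrt(T) = -1.09795222
exp(-rT) = 0.98906028; exp(-qT) = 1.00000000
P = K * exp(-rT) * N(-d2) - S_0 * exp(-qT) * N(-d1)
N(-d1) = 0.83095657; N(-d2) = 0.86388732
P = 52.4700 * 0.98906028 * 0.86388732 - 44.9400 * 1.00000000 * 0.83095657 = 7.4891

Answer: Price = 7.4891


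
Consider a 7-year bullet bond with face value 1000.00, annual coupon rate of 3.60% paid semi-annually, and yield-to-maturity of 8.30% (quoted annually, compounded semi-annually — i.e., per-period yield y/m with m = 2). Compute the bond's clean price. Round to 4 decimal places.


Answer: Price = 754.2068

Derivation:
Coupon per period c = face * coupon_rate / m = 18.000000
Periods per year m = 2; per-period yield y/m = 0.041500
Number of cashflows N = 14
Cashflows (t years, CF_t, discount factor 1/(1+y/m)^(m*t), PV):
  t = 0.5000: CF_t = 18.000000, DF = 0.960154, PV = 17.282765
  t = 1.0000: CF_t = 18.000000, DF = 0.921895, PV = 16.594110
  t = 1.5000: CF_t = 18.000000, DF = 0.885161, PV = 15.932895
  t = 2.0000: CF_t = 18.000000, DF = 0.849890, PV = 15.298026
  t = 2.5000: CF_t = 18.000000, DF = 0.816025, PV = 14.688456
  t = 3.0000: CF_t = 18.000000, DF = 0.783510, PV = 14.103174
  t = 3.5000: CF_t = 18.000000, DF = 0.752290, PV = 13.541213
  t = 4.0000: CF_t = 18.000000, DF = 0.722314, PV = 13.001645
  t = 4.5000: CF_t = 18.000000, DF = 0.693532, PV = 12.483577
  t = 5.0000: CF_t = 18.000000, DF = 0.665897, PV = 11.986151
  t = 5.5000: CF_t = 18.000000, DF = 0.639364, PV = 11.508547
  t = 6.0000: CF_t = 18.000000, DF = 0.613887, PV = 11.049973
  t = 6.5000: CF_t = 18.000000, DF = 0.589426, PV = 10.609672
  t = 7.0000: CF_t = 1018.000000, DF = 0.565940, PV = 576.126614
Price P = sum_t PV_t = 754.206818


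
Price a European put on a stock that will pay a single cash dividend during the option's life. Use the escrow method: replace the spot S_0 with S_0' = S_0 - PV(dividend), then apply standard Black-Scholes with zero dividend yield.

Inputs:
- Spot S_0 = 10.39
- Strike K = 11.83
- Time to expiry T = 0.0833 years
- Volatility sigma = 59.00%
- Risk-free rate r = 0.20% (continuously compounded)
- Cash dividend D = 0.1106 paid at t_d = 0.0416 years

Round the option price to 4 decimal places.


PV(D) = D * exp(-r * t_d) = 0.1106 * 0.99991680 = 0.11059080
S_0' = S_0 - PV(D) = 10.3900 - 0.11059080 = 10.27940920
d1 = (ln(S_0'/K) + (r + sigma^2/2)*T) / (sigma*sqrt(T)) = -0.73894630
d2 = d1 - sigma*sqrt(T) = -0.90923056
exp(-rT) = 0.99983341
N(-d1) = 0.77003020; N(-d2) = 0.81838578
P = K * exp(-rT) * N(-d2) - S_0' * N(-d1) = 11.8300 * 0.99983341 * 0.81838578 - 10.27940920 * 0.77003020 = 1.7644

Answer: Price = 1.7644


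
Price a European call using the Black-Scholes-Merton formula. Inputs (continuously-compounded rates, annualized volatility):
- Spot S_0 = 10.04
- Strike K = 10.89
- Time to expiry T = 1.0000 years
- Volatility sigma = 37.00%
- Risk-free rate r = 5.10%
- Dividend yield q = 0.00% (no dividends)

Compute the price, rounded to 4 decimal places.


d1 = (ln(S/K) + (r - q + 0.5*sigma^2) * T) / (sigma * sqrt(T)) = 0.10319507
d2 = d1 - sigma * sqrt(T) = -0.26680493
exp(-rT) = 0.95027867; exp(-qT) = 1.00000000
C = S_0 * exp(-qT) * N(d1) - K * exp(-rT) * N(d2)
N(d1) = 0.54109593; N(d2) = 0.39480968
C = 10.0400 * 1.00000000 * 0.54109593 - 10.8900 * 0.95027867 * 0.39480968 = 1.3469

Answer: Price = 1.3469


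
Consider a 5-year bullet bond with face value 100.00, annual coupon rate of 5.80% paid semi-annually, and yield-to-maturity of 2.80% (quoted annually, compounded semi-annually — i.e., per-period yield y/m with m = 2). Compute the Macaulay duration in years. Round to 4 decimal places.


Coupon per period c = face * coupon_rate / m = 2.900000
Periods per year m = 2; per-period yield y/m = 0.014000
Number of cashflows N = 10
Cashflows (t years, CF_t, discount factor 1/(1+y/m)^(m*t), PV):
  t = 0.5000: CF_t = 2.900000, DF = 0.986193, PV = 2.859961
  t = 1.0000: CF_t = 2.900000, DF = 0.972577, PV = 2.820474
  t = 1.5000: CF_t = 2.900000, DF = 0.959149, PV = 2.781532
  t = 2.0000: CF_t = 2.900000, DF = 0.945906, PV = 2.743129
  t = 2.5000: CF_t = 2.900000, DF = 0.932847, PV = 2.705255
  t = 3.0000: CF_t = 2.900000, DF = 0.919967, PV = 2.667904
  t = 3.5000: CF_t = 2.900000, DF = 0.907265, PV = 2.631069
  t = 4.0000: CF_t = 2.900000, DF = 0.894739, PV = 2.594743
  t = 4.5000: CF_t = 2.900000, DF = 0.882386, PV = 2.558918
  t = 5.0000: CF_t = 102.900000, DF = 0.870203, PV = 89.543863
Price P = sum_t PV_t = 113.906849
Macaulay numerator sum_t t * PV_t:
  t * PV_t at t = 0.5000: 1.429980
  t * PV_t at t = 1.0000: 2.820474
  t * PV_t at t = 1.5000: 4.172299
  t * PV_t at t = 2.0000: 5.486257
  t * PV_t at t = 2.5000: 6.763138
  t * PV_t at t = 3.0000: 8.003713
  t * PV_t at t = 3.5000: 9.208743
  t * PV_t at t = 4.0000: 10.378972
  t * PV_t at t = 4.5000: 11.515132
  t * PV_t at t = 5.0000: 447.719313
Macaulay duration D = (sum_t t * PV_t) / P = 507.498022 / 113.906849 = 4.455378

Answer: Macaulay duration = 4.4554 years


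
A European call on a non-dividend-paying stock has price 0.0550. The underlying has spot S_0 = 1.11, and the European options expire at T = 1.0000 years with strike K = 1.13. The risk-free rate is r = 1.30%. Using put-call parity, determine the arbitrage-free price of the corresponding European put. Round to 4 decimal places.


Answer: Put price = 0.0604

Derivation:
Put-call parity: C - P = S_0 * exp(-qT) - K * exp(-rT).
S_0 * exp(-qT) = 1.1100 * 1.00000000 = 1.11000000
K * exp(-rT) = 1.1300 * 0.98708414 = 1.11540507
P = C - S*exp(-qT) + K*exp(-rT)
P = 0.0550 - 1.11000000 + 1.11540507 = 0.0604
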